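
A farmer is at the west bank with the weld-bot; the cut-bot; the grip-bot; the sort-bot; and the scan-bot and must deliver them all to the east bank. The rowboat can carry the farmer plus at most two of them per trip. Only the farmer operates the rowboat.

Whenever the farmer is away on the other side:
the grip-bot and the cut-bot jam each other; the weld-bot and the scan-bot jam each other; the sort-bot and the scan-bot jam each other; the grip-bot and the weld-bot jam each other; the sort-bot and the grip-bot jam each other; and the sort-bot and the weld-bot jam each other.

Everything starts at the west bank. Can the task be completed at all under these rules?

No

Whatever the first load, the items left behind include a forbidden pair without the farmer. No opening move is safe, so no plan exists.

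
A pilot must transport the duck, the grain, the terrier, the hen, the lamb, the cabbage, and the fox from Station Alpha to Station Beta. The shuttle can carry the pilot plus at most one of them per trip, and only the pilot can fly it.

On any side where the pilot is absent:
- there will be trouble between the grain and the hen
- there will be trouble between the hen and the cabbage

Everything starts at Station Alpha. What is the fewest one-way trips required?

Counting alone: the pilot can take at most 1 across per trip to Station Beta, so moving all 7 needs at least 7 loaded trips out, with a return between consecutive ones — at least 13 crossings.
The safety rule pushes this higher. Following every safe sequence of crossings, the most of the 7 that can be at Station Beta as the shuttle arrives there on crossing 13 is 6 — never all 7.
So no plan with fewer than 15 crossings exists, and this one achieves 15:
1. Pilot goes to Station Beta with the hen.
2. Pilot goes back to Station Alpha alone.
3. Pilot goes to Station Beta with the duck.
4. Pilot goes back to Station Alpha alone.
5. Pilot goes to Station Beta with the grain.
6. Pilot goes back to Station Alpha with the hen.
7. Pilot goes to Station Beta with the cabbage.
8. Pilot goes back to Station Alpha alone.
9. Pilot goes to Station Beta with the terrier.
10. Pilot goes back to Station Alpha alone.
11. Pilot goes to Station Beta with the lamb.
12. Pilot goes back to Station Alpha alone.
13. Pilot goes to Station Beta with the fox.
14. Pilot goes back to Station Alpha alone.
15. Pilot goes to Station Beta with the hen.

15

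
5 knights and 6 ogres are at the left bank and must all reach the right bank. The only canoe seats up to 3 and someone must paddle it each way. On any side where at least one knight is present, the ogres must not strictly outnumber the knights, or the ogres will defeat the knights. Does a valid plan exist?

The ogres already outnumber the knights at the left bank before anyone moves, so the starting position itself is disallowed.

No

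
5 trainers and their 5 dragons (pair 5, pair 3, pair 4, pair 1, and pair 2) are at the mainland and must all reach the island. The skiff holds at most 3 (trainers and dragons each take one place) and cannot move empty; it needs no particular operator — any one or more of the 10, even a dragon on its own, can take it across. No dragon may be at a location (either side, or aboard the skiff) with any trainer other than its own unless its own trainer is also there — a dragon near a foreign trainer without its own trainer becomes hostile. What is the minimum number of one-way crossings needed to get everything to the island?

11

Counting alone: each trip to the island takes at most 3 across and each return brings at least 1 back, so after t trips out (and t−1 returns) at most 3t − (t−1) of the 10 are across; that first reaches 10 at t = 5, so at least 9 crossings are needed.
The safety rule pushes this higher. Following every safe sequence of crossings, the most of the 10 that can be at the island as the skiff arrives there on crossing 9 is 9 — never all 10.
So no plan with fewer than 11 crossings exists, and this one achieves 11:
1. dragon 5 and trainer 5 cross → the island.
2. trainer 5 crosses ← the mainland.
3. dragon 1, dragon 3, and dragon 4 cross → the island.
4. dragon 5 crosses ← the mainland.
5. trainer 1, trainer 3, and trainer 4 cross → the island.
6. dragon 3 and trainer 3 cross ← the mainland.
7. trainer 2, trainer 3, and trainer 5 cross → the island.
8. dragon 4 crosses ← the mainland.
9. dragon 3 and dragon 5 cross → the island.
10. dragon 5 crosses ← the mainland.
11. dragon 2, dragon 4, and dragon 5 cross → the island.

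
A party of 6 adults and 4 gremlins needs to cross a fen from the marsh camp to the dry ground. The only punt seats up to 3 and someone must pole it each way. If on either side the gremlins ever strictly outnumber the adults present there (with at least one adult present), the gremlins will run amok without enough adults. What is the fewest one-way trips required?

Counting alone: each trip to the dry ground takes at most 3 across and each return brings at least 1 back, so after t trips out (and t−1 returns) at most 3t − (t−1) of the 10 are across; that first reaches 10 at t = 5, so at least 9 crossings are needed.
The plan below uses exactly 9 crossings, so it is optimal:
1. 2 gremlins → the dry ground.  (the marsh camp: 6A 2G; the dry ground: 0A 2G)
2. 1 gremlin ← the marsh camp.  (the marsh camp: 6A 3G; the dry ground: 0A 1G)
3. 3 gremlins → the dry ground.  (the marsh camp: 6A 0G; the dry ground: 0A 4G)
4. 1 gremlin ← the marsh camp.  (the marsh camp: 6A 1G; the dry ground: 0A 3G)
5. 3 adults → the dry ground.  (the marsh camp: 3A 1G; the dry ground: 3A 3G)
6. 1 gremlin ← the marsh camp.  (the marsh camp: 3A 2G; the dry ground: 3A 2G)
7. 1 adult and 2 gremlins → the dry ground.  (the marsh camp: 2A 0G; the dry ground: 4A 4G)
8. 1 gremlin ← the marsh camp.  (the marsh camp: 2A 1G; the dry ground: 4A 3G)
9. 2 adults and 1 gremlin → the dry ground.  (the marsh camp: 0A 0G; the dry ground: 6A 4G)

9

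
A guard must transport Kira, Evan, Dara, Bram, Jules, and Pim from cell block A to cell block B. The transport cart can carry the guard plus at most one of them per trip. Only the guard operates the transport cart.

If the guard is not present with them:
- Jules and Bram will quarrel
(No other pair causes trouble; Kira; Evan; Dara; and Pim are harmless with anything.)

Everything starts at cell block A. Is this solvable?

Yes

1. Guard goes to cell block B with Bram.  [cell block A: Dara, Evan, Jules, Kira, Pim | cell block B: Bram]
2. Guard goes back to cell block A alone.  [cell block A: Dara, Evan, Jules, Kira, Pim | cell block B: Bram]
3. Guard goes to cell block B with Kira.  [cell block A: Dara, Evan, Jules, Pim | cell block B: Bram, Kira]
4. Guard goes back to cell block A alone.  [cell block A: Dara, Evan, Jules, Pim | cell block B: Bram, Kira]
5. Guard goes to cell block B with Evan.  [cell block A: Dara, Jules, Pim | cell block B: Bram, Evan, Kira]
6. Guard goes back to cell block A alone.  [cell block A: Dara, Jules, Pim | cell block B: Bram, Evan, Kira]
7. Guard goes to cell block B with Dara.  [cell block A: Jules, Pim | cell block B: Bram, Dara, Evan, Kira]
8. Guard goes back to cell block A alone.  [cell block A: Jules, Pim | cell block B: Bram, Dara, Evan, Kira]
9. Guard goes to cell block B with Pim.  [cell block A: Jules | cell block B: Bram, Dara, Evan, Kira, Pim]
10. Guard goes back to cell block A alone.  [cell block A: Jules | cell block B: Bram, Dara, Evan, Kira, Pim]
11. Guard goes to cell block B with Jules.  [cell block A: — | cell block B: Bram, Dara, Evan, Jules, Kira, Pim]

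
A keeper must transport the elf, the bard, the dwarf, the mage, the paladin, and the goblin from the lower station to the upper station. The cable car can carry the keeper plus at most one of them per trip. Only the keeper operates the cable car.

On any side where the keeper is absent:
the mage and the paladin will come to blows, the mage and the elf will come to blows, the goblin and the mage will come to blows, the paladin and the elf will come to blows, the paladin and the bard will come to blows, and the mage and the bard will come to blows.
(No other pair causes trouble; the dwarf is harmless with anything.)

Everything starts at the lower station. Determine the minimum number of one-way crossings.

Whatever the first load, the items left behind include a forbidden pair without the keeper. No opening move is safe, so no plan exists.

impossible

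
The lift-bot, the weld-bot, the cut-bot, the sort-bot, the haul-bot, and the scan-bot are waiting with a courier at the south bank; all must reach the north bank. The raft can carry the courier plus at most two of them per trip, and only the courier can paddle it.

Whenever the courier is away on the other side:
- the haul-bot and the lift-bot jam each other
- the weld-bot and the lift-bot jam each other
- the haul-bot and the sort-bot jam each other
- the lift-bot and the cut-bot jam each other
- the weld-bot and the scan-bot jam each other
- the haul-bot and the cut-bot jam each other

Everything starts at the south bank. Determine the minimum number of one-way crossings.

impossible

Whatever the first load, the items left behind include a forbidden pair without the courier. No opening move is safe, so no plan exists.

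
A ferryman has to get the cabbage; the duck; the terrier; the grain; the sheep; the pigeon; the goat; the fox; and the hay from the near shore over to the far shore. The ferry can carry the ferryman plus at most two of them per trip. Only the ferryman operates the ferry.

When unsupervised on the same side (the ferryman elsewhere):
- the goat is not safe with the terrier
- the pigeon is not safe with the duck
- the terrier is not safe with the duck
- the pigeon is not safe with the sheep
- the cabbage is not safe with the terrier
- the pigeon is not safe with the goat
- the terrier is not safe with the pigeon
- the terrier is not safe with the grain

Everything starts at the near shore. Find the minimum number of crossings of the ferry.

Counting alone: the ferryman can take at most 2 across per trip to the far shore, so moving all 9 needs at least 5 loaded trips out, with a return between consecutive ones — at least 9 crossings.
The safety rule pushes this higher. Following every safe sequence of crossings, the most of the 9 that can be at the far shore as the ferry arrives there on crossings 9, 11, 13 is 6, 7, 8 respectively — never all 9.
So no plan with fewer than 15 crossings exists, and this one achieves 15:
1. Ferryman goes to the far shore with the pigeon and the terrier.  [the near shore: the cabbage, the duck, the fox, the goat, the grain, the hay, the sheep | the far shore: the pigeon, the terrier]
2. Ferryman goes back to the near shore with the terrier.  [the near shore: the cabbage, the duck, the fox, the goat, the grain, the hay, the sheep, the terrier | the far shore: the pigeon]
3. Ferryman goes to the far shore with the cabbage and the terrier.  [the near shore: the duck, the fox, the goat, the grain, the hay, the sheep | the far shore: the cabbage, the pigeon, the terrier]
4. Ferryman goes back to the near shore with the terrier.  [the near shore: the duck, the fox, the goat, the grain, the hay, the sheep, the terrier | the far shore: the cabbage, the pigeon]
5. Ferryman goes to the far shore with the grain and the terrier.  [the near shore: the duck, the fox, the goat, the hay, the sheep | the far shore: the cabbage, the grain, the pigeon, the terrier]
6. Ferryman goes back to the near shore with the terrier.  [the near shore: the duck, the fox, the goat, the hay, the sheep, the terrier | the far shore: the cabbage, the grain, the pigeon]
7. Ferryman goes to the far shore with the duck and the goat.  [the near shore: the fox, the hay, the sheep, the terrier | the far shore: the cabbage, the duck, the goat, the grain, the pigeon]
8. Ferryman goes back to the near shore with the pigeon.  [the near shore: the fox, the hay, the pigeon, the sheep, the terrier | the far shore: the cabbage, the duck, the goat, the grain]
9. Ferryman goes to the far shore with the sheep and the terrier.  [the near shore: the fox, the hay, the pigeon | the far shore: the cabbage, the duck, the goat, the grain, the sheep, the terrier]
10. Ferryman goes back to the near shore with the terrier.  [the near shore: the fox, the hay, the pigeon, the terrier | the far shore: the cabbage, the duck, the goat, the grain, the sheep]
11. Ferryman goes to the far shore with the fox and the terrier.  [the near shore: the hay, the pigeon | the far shore: the cabbage, the duck, the fox, the goat, the grain, the sheep, the terrier]
12. Ferryman goes back to the near shore with the terrier.  [the near shore: the hay, the pigeon, the terrier | the far shore: the cabbage, the duck, the fox, the goat, the grain, the sheep]
13. Ferryman goes to the far shore with the hay and the terrier.  [the near shore: the pigeon | the far shore: the cabbage, the duck, the fox, the goat, the grain, the hay, the sheep, the terrier]
14. Ferryman goes back to the near shore with the terrier.  [the near shore: the pigeon, the terrier | the far shore: the cabbage, the duck, the fox, the goat, the grain, the hay, the sheep]
15. Ferryman goes to the far shore with the pigeon and the terrier.  [the near shore: — | the far shore: the cabbage, the duck, the fox, the goat, the grain, the hay, the pigeon, the sheep, the terrier]

15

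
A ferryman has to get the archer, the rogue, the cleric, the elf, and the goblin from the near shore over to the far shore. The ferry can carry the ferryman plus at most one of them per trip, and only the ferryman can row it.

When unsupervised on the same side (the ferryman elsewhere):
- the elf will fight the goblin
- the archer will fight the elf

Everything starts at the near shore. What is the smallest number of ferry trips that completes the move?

Counting alone: the ferryman can take at most 1 across per trip to the far shore, so moving all 5 needs at least 5 loaded trips out, with a return between consecutive ones — at least 9 crossings.
The safety rule pushes this higher. Following every safe sequence of crossings, the most of the 5 that can be at the far shore as the ferry arrives there on crossing 9 is 4 — never all 5.
So no plan with fewer than 11 crossings exists, and this one achieves 11:
1. Ferryman goes to the far shore with the elf.
2. Ferryman goes back to the near shore alone.
3. Ferryman goes to the far shore with the archer.
4. Ferryman goes back to the near shore with the elf.
5. Ferryman goes to the far shore with the goblin.
6. Ferryman goes back to the near shore alone.
7. Ferryman goes to the far shore with the rogue.
8. Ferryman goes back to the near shore alone.
9. Ferryman goes to the far shore with the cleric.
10. Ferryman goes back to the near shore alone.
11. Ferryman goes to the far shore with the elf.

11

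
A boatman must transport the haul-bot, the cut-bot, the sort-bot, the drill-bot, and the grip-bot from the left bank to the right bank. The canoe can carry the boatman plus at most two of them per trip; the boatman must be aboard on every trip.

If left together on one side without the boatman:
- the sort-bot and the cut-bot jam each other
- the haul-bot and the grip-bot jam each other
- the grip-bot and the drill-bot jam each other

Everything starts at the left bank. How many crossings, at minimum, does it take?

Counting alone: the boatman can take at most 2 across per trip to the right bank, so moving all 5 needs at least 3 loaded trips out, with a return between consecutive ones — at least 5 crossings.
The plan below uses exactly 5 crossings, so it is optimal:
1. Boatman goes to the right bank with the cut-bot and the grip-bot.
2. Boatman goes back to the left bank alone.
3. Boatman goes to the right bank with the drill-bot and the haul-bot.
4. Boatman goes back to the left bank with the grip-bot.
5. Boatman goes to the right bank with the grip-bot and the sort-bot.

5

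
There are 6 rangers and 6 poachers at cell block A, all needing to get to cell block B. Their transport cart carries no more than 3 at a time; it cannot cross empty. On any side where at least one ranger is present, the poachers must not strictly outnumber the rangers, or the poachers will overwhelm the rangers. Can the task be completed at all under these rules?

No

Following every safe sequence of crossings from the start, the most of the 12 that can be at cell block B as the transport cart arrives there on crossings 1, 3, 5 is 3, 5, 6 respectively; the best ever achieved is 6 of 12.
From crossing 7 on, no configuration arises that was not already reachable earlier: only 17 distinct safe configurations (who is on which side, and where the transport cart is) can ever be reached, none of them has everyone across, and every continuation just revisits them. They are: 0 rangers + 0 poachers across (transport cart back at the start); 0 rangers + 1 poacher across (transport cart there); 0 rangers + 1 poacher across (transport cart back at the start); 0 rangers + 2 poachers across (transport cart there); 0 rangers + 2 poachers across (transport cart back at the start); 0 rangers + 3 poachers across (transport cart there); 0 rangers + 3 poachers across (transport cart back at the start); 0 rangers + 4 poachers across (transport cart there); 0 rangers + 4 poachers across (transport cart back at the start); 0 rangers + 5 poachers across (transport cart there); 0 rangers + 5 poachers across (transport cart back at the start); 0 rangers + 6 poachers across (transport cart there); 1 ranger + 1 poacher across (transport cart there); 1 ranger + 1 poacher across (transport cart back at the start); 2 rangers + 2 poachers across (transport cart there); 2 rangers + 2 poachers across (transport cart back at the start); 3 rangers + 3 poachers across (transport cart there). So no valid plan exists.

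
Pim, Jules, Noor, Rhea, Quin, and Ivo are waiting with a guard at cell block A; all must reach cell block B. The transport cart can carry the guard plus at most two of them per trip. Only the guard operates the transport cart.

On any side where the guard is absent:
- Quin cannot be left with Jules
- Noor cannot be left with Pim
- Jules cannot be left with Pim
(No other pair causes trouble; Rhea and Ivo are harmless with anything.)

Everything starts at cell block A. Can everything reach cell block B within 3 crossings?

Counting alone: the guard can take at most 2 across per trip to cell block B, so moving all 6 needs at least 3 loaded trips out, with a return between consecutive ones — at least 5 crossings.
Since 3 < 5, 3 crossings cannot be enough. (The shortest complete plan in fact takes 5:)
1. Guard goes to cell block B with Pim and Quin.
2. Guard goes back to cell block A alone.
3. Guard goes to cell block B with Ivo and Rhea.
4. Guard goes back to cell block A alone.
5. Guard goes to cell block B with Jules and Noor.

No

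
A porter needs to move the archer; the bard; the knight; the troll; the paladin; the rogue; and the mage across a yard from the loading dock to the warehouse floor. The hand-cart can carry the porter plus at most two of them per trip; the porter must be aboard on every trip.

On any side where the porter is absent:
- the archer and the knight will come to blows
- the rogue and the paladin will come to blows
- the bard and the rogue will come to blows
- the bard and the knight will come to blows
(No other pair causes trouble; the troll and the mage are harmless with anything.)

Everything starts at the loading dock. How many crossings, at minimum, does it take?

9

Counting alone: the porter can take at most 2 across per trip to the warehouse floor, so moving all 7 needs at least 4 loaded trips out, with a return between consecutive ones — at least 7 crossings.
The safety rule pushes this higher. Following every safe sequence of crossings, the most of the 7 that can be at the warehouse floor as the hand-cart arrives there on crossing 7 is 6 — never all 7.
So no plan with fewer than 9 crossings exists, and this one achieves 9:
1. Porter goes to the warehouse floor with the knight and the rogue.  [the loading dock: the archer, the bard, the mage, the paladin, the troll | the warehouse floor: the knight, the rogue]
2. Porter goes back to the loading dock alone.  [the loading dock: the archer, the bard, the mage, the paladin, the troll | the warehouse floor: the knight, the rogue]
3. Porter goes to the warehouse floor with the archer.  [the loading dock: the bard, the mage, the paladin, the troll | the warehouse floor: the archer, the knight, the rogue]
4. Porter goes back to the loading dock with the knight.  [the loading dock: the bard, the knight, the mage, the paladin, the troll | the warehouse floor: the archer, the rogue]
5. Porter goes to the warehouse floor with the bard and the troll.  [the loading dock: the knight, the mage, the paladin | the warehouse floor: the archer, the bard, the rogue, the troll]
6. Porter goes back to the loading dock with the rogue.  [the loading dock: the knight, the mage, the paladin, the rogue | the warehouse floor: the archer, the bard, the troll]
7. Porter goes to the warehouse floor with the mage and the paladin.  [the loading dock: the knight, the rogue | the warehouse floor: the archer, the bard, the mage, the paladin, the troll]
8. Porter goes back to the loading dock alone.  [the loading dock: the knight, the rogue | the warehouse floor: the archer, the bard, the mage, the paladin, the troll]
9. Porter goes to the warehouse floor with the knight and the rogue.  [the loading dock: — | the warehouse floor: the archer, the bard, the knight, the mage, the paladin, the rogue, the troll]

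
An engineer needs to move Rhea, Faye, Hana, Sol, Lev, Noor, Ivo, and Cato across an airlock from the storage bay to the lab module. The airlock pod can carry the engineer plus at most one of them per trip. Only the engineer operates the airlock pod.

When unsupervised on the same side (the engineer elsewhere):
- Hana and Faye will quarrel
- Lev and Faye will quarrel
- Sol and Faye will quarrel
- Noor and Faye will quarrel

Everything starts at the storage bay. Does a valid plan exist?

No

Following every safe sequence of crossings from the start, the most of the 8 that can be at the lab module as the airlock pod arrives there on crossings 1, 3, 5, 7, 9 is 1, 2, 3, 4, 5 respectively; the best ever achieved is 5 of 8.
From crossing 11 on, no configuration arises that was not already reachable earlier: only 88 distinct safe configurations (who is on which side, and where the airlock pod is) can ever be reached, none of them has everyone across, and every continuation just revisits them. So no valid plan exists.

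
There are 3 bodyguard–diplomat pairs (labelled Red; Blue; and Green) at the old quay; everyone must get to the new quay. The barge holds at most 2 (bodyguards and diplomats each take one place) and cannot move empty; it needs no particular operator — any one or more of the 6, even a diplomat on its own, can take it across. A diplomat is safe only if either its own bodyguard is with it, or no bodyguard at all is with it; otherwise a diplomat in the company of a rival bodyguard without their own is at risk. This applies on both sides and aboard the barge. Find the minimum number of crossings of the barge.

Counting alone: each trip to the new quay takes at most 2 across and each return brings at least 1 back, so after t trips out (and t−1 returns) at most 2t − (t−1) of the 6 are across; that first reaches 6 at t = 5, so at least 9 crossings are needed.
The safety rule pushes this higher. Following every safe sequence of crossings, the most of the 6 that can be at the new quay as the barge arrives there on crossing 9 is 5 — never all 6.
So no plan with fewer than 11 crossings exists, and this one achieves 11:
1. bodyguard Red and diplomat Red cross → the new quay.
2. bodyguard Red crosses ← the old quay.
3. diplomat Blue and diplomat Green cross → the new quay.
4. diplomat Red crosses ← the old quay.
5. bodyguard Blue and bodyguard Green cross → the new quay.
6. bodyguard Blue and diplomat Blue cross ← the old quay.
7. bodyguard Blue and bodyguard Red cross → the new quay.
8. diplomat Green crosses ← the old quay.
9. diplomat Blue and diplomat Red cross → the new quay.
10. bodyguard Green crosses ← the old quay.
11. bodyguard Green and diplomat Green cross → the new quay.

11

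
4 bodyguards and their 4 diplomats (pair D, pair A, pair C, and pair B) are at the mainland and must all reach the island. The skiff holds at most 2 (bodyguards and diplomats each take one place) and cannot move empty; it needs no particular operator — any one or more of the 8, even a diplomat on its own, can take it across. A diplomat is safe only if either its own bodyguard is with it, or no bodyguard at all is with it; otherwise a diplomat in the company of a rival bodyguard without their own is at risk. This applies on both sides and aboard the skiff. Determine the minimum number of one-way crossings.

impossible

Following every safe sequence of crossings from the start, the most of the 8 that can be at the island as the skiff arrives there on crossings 1, 3, 5 is 2, 3, 4 respectively; the best ever achieved is 4 of 8.
From crossing 7 on, no configuration arises that was not already reachable earlier: only 44 distinct safe configurations (who is on which side, and where the skiff is) can ever be reached, none of them has everyone across, and every continuation just revisits them. So no valid plan exists.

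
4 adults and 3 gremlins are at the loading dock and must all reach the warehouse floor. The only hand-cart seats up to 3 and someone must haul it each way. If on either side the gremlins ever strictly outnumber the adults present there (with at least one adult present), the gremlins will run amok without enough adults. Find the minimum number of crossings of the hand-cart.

5

Counting alone: each trip to the warehouse floor takes at most 3 across and each return brings at least 1 back, so after t trips out (and t−1 returns) at most 3t − (t−1) of the 7 are across; that first reaches 7 at t = 3, so at least 5 crossings are needed.
The plan below uses exactly 5 crossings, so it is optimal:
1. 3 gremlins → the warehouse floor.  (the loading dock: 4A 0G; the warehouse floor: 0A 3G)
2. 1 gremlin ← the loading dock.  (the loading dock: 4A 1G; the warehouse floor: 0A 2G)
3. 3 adults → the warehouse floor.  (the loading dock: 1A 1G; the warehouse floor: 3A 2G)
4. 1 adult ← the loading dock.  (the loading dock: 2A 1G; the warehouse floor: 2A 2G)
5. 2 adults and 1 gremlin → the warehouse floor.  (the loading dock: 0A 0G; the warehouse floor: 4A 3G)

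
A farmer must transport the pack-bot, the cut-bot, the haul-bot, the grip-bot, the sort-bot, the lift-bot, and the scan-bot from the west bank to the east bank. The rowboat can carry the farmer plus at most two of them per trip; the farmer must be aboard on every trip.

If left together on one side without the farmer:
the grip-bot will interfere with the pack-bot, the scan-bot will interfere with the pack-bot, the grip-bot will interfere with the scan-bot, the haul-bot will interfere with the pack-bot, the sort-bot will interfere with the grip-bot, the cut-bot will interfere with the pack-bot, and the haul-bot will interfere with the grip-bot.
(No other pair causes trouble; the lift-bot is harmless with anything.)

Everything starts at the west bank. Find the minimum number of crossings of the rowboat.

11

Counting alone: the farmer can take at most 2 across per trip to the east bank, so moving all 7 needs at least 4 loaded trips out, with a return between consecutive ones — at least 7 crossings.
The safety rule pushes this higher. Following every safe sequence of crossings, the most of the 7 that can be at the east bank as the rowboat arrives there on crossings 7, 9 is 5, 6 respectively — never all 7.
So no plan with fewer than 11 crossings exists, and this one achieves 11:
1. Farmer goes to the east bank with the grip-bot and the pack-bot.  [the west bank: the cut-bot, the haul-bot, the lift-bot, the scan-bot, the sort-bot | the east bank: the grip-bot, the pack-bot]
2. Farmer goes back to the west bank with the pack-bot.  [the west bank: the cut-bot, the haul-bot, the lift-bot, the pack-bot, the scan-bot, the sort-bot | the east bank: the grip-bot]
3. Farmer goes to the east bank with the cut-bot and the pack-bot.  [the west bank: the haul-bot, the lift-bot, the scan-bot, the sort-bot | the east bank: the cut-bot, the grip-bot, the pack-bot]
4. Farmer goes back to the west bank with the pack-bot.  [the west bank: the haul-bot, the lift-bot, the pack-bot, the scan-bot, the sort-bot | the east bank: the cut-bot, the grip-bot]
5. Farmer goes to the east bank with the lift-bot and the pack-bot.  [the west bank: the haul-bot, the scan-bot, the sort-bot | the east bank: the cut-bot, the grip-bot, the lift-bot, the pack-bot]
6. Farmer goes back to the west bank with the pack-bot.  [the west bank: the haul-bot, the pack-bot, the scan-bot, the sort-bot | the east bank: the cut-bot, the grip-bot, the lift-bot]
7. Farmer goes to the east bank with the haul-bot and the scan-bot.  [the west bank: the pack-bot, the sort-bot | the east bank: the cut-bot, the grip-bot, the haul-bot, the lift-bot, the scan-bot]
8. Farmer goes back to the west bank with the grip-bot.  [the west bank: the grip-bot, the pack-bot, the sort-bot | the east bank: the cut-bot, the haul-bot, the lift-bot, the scan-bot]
9. Farmer goes to the east bank with the pack-bot and the sort-bot.  [the west bank: the grip-bot | the east bank: the cut-bot, the haul-bot, the lift-bot, the pack-bot, the scan-bot, the sort-bot]
10. Farmer goes back to the west bank with the pack-bot.  [the west bank: the grip-bot, the pack-bot | the east bank: the cut-bot, the haul-bot, the lift-bot, the scan-bot, the sort-bot]
11. Farmer goes to the east bank with the grip-bot and the pack-bot.  [the west bank: — | the east bank: the cut-bot, the grip-bot, the haul-bot, the lift-bot, the pack-bot, the scan-bot, the sort-bot]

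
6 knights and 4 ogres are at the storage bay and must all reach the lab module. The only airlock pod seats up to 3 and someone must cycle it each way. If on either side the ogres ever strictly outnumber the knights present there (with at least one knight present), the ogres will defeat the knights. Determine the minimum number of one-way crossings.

Counting alone: each trip to the lab module takes at most 3 across and each return brings at least 1 back, so after t trips out (and t−1 returns) at most 3t − (t−1) of the 10 are across; that first reaches 10 at t = 5, so at least 9 crossings are needed.
The plan below uses exactly 9 crossings, so it is optimal:
1. 2 ogres → the lab module.  (the storage bay: 6K 2O; the lab module: 0K 2O)
2. 1 ogre ← the storage bay.  (the storage bay: 6K 3O; the lab module: 0K 1O)
3. 3 ogres → the lab module.  (the storage bay: 6K 0O; the lab module: 0K 4O)
4. 1 ogre ← the storage bay.  (the storage bay: 6K 1O; the lab module: 0K 3O)
5. 3 knights → the lab module.  (the storage bay: 3K 1O; the lab module: 3K 3O)
6. 1 ogre ← the storage bay.  (the storage bay: 3K 2O; the lab module: 3K 2O)
7. 1 knight and 2 ogres → the lab module.  (the storage bay: 2K 0O; the lab module: 4K 4O)
8. 1 ogre ← the storage bay.  (the storage bay: 2K 1O; the lab module: 4K 3O)
9. 2 knights and 1 ogre → the lab module.  (the storage bay: 0K 0O; the lab module: 6K 4O)

9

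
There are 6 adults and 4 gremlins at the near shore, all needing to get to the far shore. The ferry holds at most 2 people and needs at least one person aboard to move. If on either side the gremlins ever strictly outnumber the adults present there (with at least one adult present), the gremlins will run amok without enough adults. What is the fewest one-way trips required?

Counting alone: each trip to the far shore takes at most 2 across and each return brings at least 1 back, so after t trips out (and t−1 returns) at most 2t − (t−1) of the 10 are across; that first reaches 10 at t = 9, so at least 17 crossings are needed.
The plan below uses exactly 17 crossings, so it is optimal:
1. 2 gremlins → the far shore.  (the near shore: 6A 2G; the far shore: 0A 2G)
2. 1 gremlin ← the near shore.  (the near shore: 6A 3G; the far shore: 0A 1G)
3. 2 gremlins → the far shore.  (the near shore: 6A 1G; the far shore: 0A 3G)
4. 1 gremlin ← the near shore.  (the near shore: 6A 2G; the far shore: 0A 2G)
5. 2 adults → the far shore.  (the near shore: 4A 2G; the far shore: 2A 2G)
6. 1 gremlin ← the near shore.  (the near shore: 4A 3G; the far shore: 2A 1G)
7. 1 adult and 1 gremlin → the far shore.  (the near shore: 3A 2G; the far shore: 3A 2G)
8. 1 gremlin ← the near shore.  (the near shore: 3A 3G; the far shore: 3A 1G)
9. 2 gremlins → the far shore.  (the near shore: 3A 1G; the far shore: 3A 3G)
10. 1 gremlin ← the near shore.  (the near shore: 3A 2G; the far shore: 3A 2G)
11. 1 adult and 1 gremlin → the far shore.  (the near shore: 2A 1G; the far shore: 4A 3G)
12. 1 gremlin ← the near shore.  (the near shore: 2A 2G; the far shore: 4A 2G)
13. 2 gremlins → the far shore.  (the near shore: 2A 0G; the far shore: 4A 4G)
14. 1 gremlin ← the near shore.  (the near shore: 2A 1G; the far shore: 4A 3G)
15. 1 adult and 1 gremlin → the far shore.  (the near shore: 1A 0G; the far shore: 5A 4G)
16. 1 gremlin ← the near shore.  (the near shore: 1A 1G; the far shore: 5A 3G)
17. 1 adult and 1 gremlin → the far shore.  (the near shore: 0A 0G; the far shore: 6A 4G)

17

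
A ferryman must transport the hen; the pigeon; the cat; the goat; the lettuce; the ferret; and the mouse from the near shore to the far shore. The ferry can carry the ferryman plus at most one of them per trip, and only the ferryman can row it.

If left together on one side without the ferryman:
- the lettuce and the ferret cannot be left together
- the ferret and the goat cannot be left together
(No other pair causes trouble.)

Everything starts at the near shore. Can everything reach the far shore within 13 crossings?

No

Counting alone: the ferryman can take at most 1 across per trip to the far shore, so moving all 7 needs at least 7 loaded trips out, with a return between consecutive ones — at least 13 crossings.
The safety rule pushes this higher. Following every safe sequence of crossings, the most of the 7 that can be at the far shore as the ferry arrives there on crossing 13 is 6 — never all 7.
So the move cannot be finished within 13 crossings. (The shortest complete plan takes 15:)
1. Ferryman goes to the far shore with the ferret.
2. Ferryman goes back to the near shore alone.
3. Ferryman goes to the far shore with the hen.
4. Ferryman goes back to the near shore alone.
5. Ferryman goes to the far shore with the pigeon.
6. Ferryman goes back to the near shore alone.
7. Ferryman goes to the far shore with the cat.
8. Ferryman goes back to the near shore alone.
9. Ferryman goes to the far shore with the goat.
10. Ferryman goes back to the near shore with the ferret.
11. Ferryman goes to the far shore with the lettuce.
12. Ferryman goes back to the near shore alone.
13. Ferryman goes to the far shore with the mouse.
14. Ferryman goes back to the near shore alone.
15. Ferryman goes to the far shore with the ferret.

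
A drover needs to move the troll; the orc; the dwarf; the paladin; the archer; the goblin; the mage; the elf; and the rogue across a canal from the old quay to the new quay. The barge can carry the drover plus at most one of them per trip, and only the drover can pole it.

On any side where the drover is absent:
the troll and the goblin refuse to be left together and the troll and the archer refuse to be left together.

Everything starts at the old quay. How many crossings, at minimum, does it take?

19

Counting alone: the drover can take at most 1 across per trip to the new quay, so moving all 9 needs at least 9 loaded trips out, with a return between consecutive ones — at least 17 crossings.
The safety rule pushes this higher. Following every safe sequence of crossings, the most of the 9 that can be at the new quay as the barge arrives there on crossing 17 is 8 — never all 9.
So no plan with fewer than 19 crossings exists, and this one achieves 19:
1. Drover goes to the new quay with the troll.  [the old quay: the archer, the dwarf, the elf, the goblin, the mage, the orc, the paladin, the rogue | the new quay: the troll]
2. Drover goes back to the old quay alone.  [the old quay: the archer, the dwarf, the elf, the goblin, the mage, the orc, the paladin, the rogue | the new quay: the troll]
3. Drover goes to the new quay with the orc.  [the old quay: the archer, the dwarf, the elf, the goblin, the mage, the paladin, the rogue | the new quay: the orc, the troll]
4. Drover goes back to the old quay alone.  [the old quay: the archer, the dwarf, the elf, the goblin, the mage, the paladin, the rogue | the new quay: the orc, the troll]
5. Drover goes to the new quay with the dwarf.  [the old quay: the archer, the elf, the goblin, the mage, the paladin, the rogue | the new quay: the dwarf, the orc, the troll]
6. Drover goes back to the old quay alone.  [the old quay: the archer, the elf, the goblin, the mage, the paladin, the rogue | the new quay: the dwarf, the orc, the troll]
7. Drover goes to the new quay with the paladin.  [the old quay: the archer, the elf, the goblin, the mage, the rogue | the new quay: the dwarf, the orc, the paladin, the troll]
8. Drover goes back to the old quay alone.  [the old quay: the archer, the elf, the goblin, the mage, the rogue | the new quay: the dwarf, the orc, the paladin, the troll]
9. Drover goes to the new quay with the archer.  [the old quay: the elf, the goblin, the mage, the rogue | the new quay: the archer, the dwarf, the orc, the paladin, the troll]
10. Drover goes back to the old quay with the troll.  [the old quay: the elf, the goblin, the mage, the rogue, the troll | the new quay: the archer, the dwarf, the orc, the paladin]
11. Drover goes to the new quay with the goblin.  [the old quay: the elf, the mage, the rogue, the troll | the new quay: the archer, the dwarf, the goblin, the orc, the paladin]
12. Drover goes back to the old quay alone.  [the old quay: the elf, the mage, the rogue, the troll | the new quay: the archer, the dwarf, the goblin, the orc, the paladin]
13. Drover goes to the new quay with the mage.  [the old quay: the elf, the rogue, the troll | the new quay: the archer, the dwarf, the goblin, the mage, the orc, the paladin]
14. Drover goes back to the old quay alone.  [the old quay: the elf, the rogue, the troll | the new quay: the archer, the dwarf, the goblin, the mage, the orc, the paladin]
15. Drover goes to the new quay with the elf.  [the old quay: the rogue, the troll | the new quay: the archer, the dwarf, the elf, the goblin, the mage, the orc, the paladin]
16. Drover goes back to the old quay alone.  [the old quay: the rogue, the troll | the new quay: the archer, the dwarf, the elf, the goblin, the mage, the orc, the paladin]
17. Drover goes to the new quay with the rogue.  [the old quay: the troll | the new quay: the archer, the dwarf, the elf, the goblin, the mage, the orc, the paladin, the rogue]
18. Drover goes back to the old quay alone.  [the old quay: the troll | the new quay: the archer, the dwarf, the elf, the goblin, the mage, the orc, the paladin, the rogue]
19. Drover goes to the new quay with the troll.  [the old quay: — | the new quay: the archer, the dwarf, the elf, the goblin, the mage, the orc, the paladin, the rogue, the troll]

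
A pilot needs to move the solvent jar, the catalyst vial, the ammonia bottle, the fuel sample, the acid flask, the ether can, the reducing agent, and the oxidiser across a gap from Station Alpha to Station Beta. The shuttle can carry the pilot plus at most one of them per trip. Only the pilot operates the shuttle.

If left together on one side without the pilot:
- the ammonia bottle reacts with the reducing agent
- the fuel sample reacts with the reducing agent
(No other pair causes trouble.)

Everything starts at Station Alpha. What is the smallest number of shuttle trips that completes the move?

Counting alone: the pilot can take at most 1 across per trip to Station Beta, so moving all 8 needs at least 8 loaded trips out, with a return between consecutive ones — at least 15 crossings.
The safety rule pushes this higher. Following every safe sequence of crossings, the most of the 8 that can be at Station Beta as the shuttle arrives there on crossing 15 is 7 — never all 8.
So no plan with fewer than 17 crossings exists, and this one achieves 17:
1. Pilot goes to Station Beta with the reducing agent.  [Station Alpha: the acid flask, the ammonia bottle, the catalyst vial, the ether can, the fuel sample, the oxidiser, the solvent jar | Station Beta: the reducing agent]
2. Pilot goes back to Station Alpha alone.  [Station Alpha: the acid flask, the ammonia bottle, the catalyst vial, the ether can, the fuel sample, the oxidiser, the solvent jar | Station Beta: the reducing agent]
3. Pilot goes to Station Beta with the solvent jar.  [Station Alpha: the acid flask, the ammonia bottle, the catalyst vial, the ether can, the fuel sample, the oxidiser | Station Beta: the reducing agent, the solvent jar]
4. Pilot goes back to Station Alpha alone.  [Station Alpha: the acid flask, the ammonia bottle, the catalyst vial, the ether can, the fuel sample, the oxidiser | Station Beta: the reducing agent, the solvent jar]
5. Pilot goes to Station Beta with the catalyst vial.  [Station Alpha: the acid flask, the ammonia bottle, the ether can, the fuel sample, the oxidiser | Station Beta: the catalyst vial, the reducing agent, the solvent jar]
6. Pilot goes back to Station Alpha alone.  [Station Alpha: the acid flask, the ammonia bottle, the ether can, the fuel sample, the oxidiser | Station Beta: the catalyst vial, the reducing agent, the solvent jar]
7. Pilot goes to Station Beta with the ammonia bottle.  [Station Alpha: the acid flask, the ether can, the fuel sample, the oxidiser | Station Beta: the ammonia bottle, the catalyst vial, the reducing agent, the solvent jar]
8. Pilot goes back to Station Alpha with the reducing agent.  [Station Alpha: the acid flask, the ether can, the fuel sample, the oxidiser, the reducing agent | Station Beta: the ammonia bottle, the catalyst vial, the solvent jar]
9. Pilot goes to Station Beta with the fuel sample.  [Station Alpha: the acid flask, the ether can, the oxidiser, the reducing agent | Station Beta: the ammonia bottle, the catalyst vial, the fuel sample, the solvent jar]
10. Pilot goes back to Station Alpha alone.  [Station Alpha: the acid flask, the ether can, the oxidiser, the reducing agent | Station Beta: the ammonia bottle, the catalyst vial, the fuel sample, the solvent jar]
11. Pilot goes to Station Beta with the acid flask.  [Station Alpha: the ether can, the oxidiser, the reducing agent | Station Beta: the acid flask, the ammonia bottle, the catalyst vial, the fuel sample, the solvent jar]
12. Pilot goes back to Station Alpha alone.  [Station Alpha: the ether can, the oxidiser, the reducing agent | Station Beta: the acid flask, the ammonia bottle, the catalyst vial, the fuel sample, the solvent jar]
13. Pilot goes to Station Beta with the ether can.  [Station Alpha: the oxidiser, the reducing agent | Station Beta: the acid flask, the ammonia bottle, the catalyst vial, the ether can, the fuel sample, the solvent jar]
14. Pilot goes back to Station Alpha alone.  [Station Alpha: the oxidiser, the reducing agent | Station Beta: the acid flask, the ammonia bottle, the catalyst vial, the ether can, the fuel sample, the solvent jar]
15. Pilot goes to Station Beta with the oxidiser.  [Station Alpha: the reducing agent | Station Beta: the acid flask, the ammonia bottle, the catalyst vial, the ether can, the fuel sample, the oxidiser, the solvent jar]
16. Pilot goes back to Station Alpha alone.  [Station Alpha: the reducing agent | Station Beta: the acid flask, the ammonia bottle, the catalyst vial, the ether can, the fuel sample, the oxidiser, the solvent jar]
17. Pilot goes to Station Beta with the reducing agent.  [Station Alpha: — | Station Beta: the acid flask, the ammonia bottle, the catalyst vial, the ether can, the fuel sample, the oxidiser, the reducing agent, the solvent jar]

17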